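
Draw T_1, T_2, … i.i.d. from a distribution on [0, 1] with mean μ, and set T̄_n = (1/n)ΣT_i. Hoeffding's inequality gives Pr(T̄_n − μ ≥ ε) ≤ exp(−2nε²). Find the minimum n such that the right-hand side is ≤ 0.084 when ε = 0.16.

49

Require exp(−2nε²) ≤ 0.084, i.e. 2nε² ≥ ln(1/0.084) = 2.476938.
So n ≥ 2.476938 / (2·0.16²) = 48.378.
The smallest integer n is 49.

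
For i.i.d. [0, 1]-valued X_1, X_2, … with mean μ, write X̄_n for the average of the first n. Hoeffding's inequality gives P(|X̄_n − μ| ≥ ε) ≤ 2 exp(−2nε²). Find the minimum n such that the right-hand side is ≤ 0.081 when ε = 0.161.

Require 2·exp(−2nε²) ≤ 0.081, i.e. 2nε² ≥ ln(2/0.081) = 3.206453.
So n ≥ 3.206453 / (2·0.161²) = 61.850.
The smallest integer n is 62.

62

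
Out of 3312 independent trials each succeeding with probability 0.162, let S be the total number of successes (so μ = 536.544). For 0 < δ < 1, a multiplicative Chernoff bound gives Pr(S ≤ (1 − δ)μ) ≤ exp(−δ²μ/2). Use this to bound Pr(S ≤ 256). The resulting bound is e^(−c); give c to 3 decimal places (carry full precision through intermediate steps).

73.344

Write 256 = (1 − δ)μ, so δ = 1 − 256/536.544 = 0.5228723…
Then the exponent is δ²μ/2 = (μ − 256)²/(2μ) = 73.344344.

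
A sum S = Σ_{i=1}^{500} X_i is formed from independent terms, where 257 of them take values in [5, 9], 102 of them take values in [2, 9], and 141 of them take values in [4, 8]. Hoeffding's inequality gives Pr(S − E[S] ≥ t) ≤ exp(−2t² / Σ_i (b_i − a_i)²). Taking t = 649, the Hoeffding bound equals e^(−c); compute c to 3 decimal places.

Σ(b_i − a_i)² = 257·4² + 102·7² + 141·4² = 11366.
c = 2t² / 11366 = 2·649² / 11366 = 74.1160.

74.116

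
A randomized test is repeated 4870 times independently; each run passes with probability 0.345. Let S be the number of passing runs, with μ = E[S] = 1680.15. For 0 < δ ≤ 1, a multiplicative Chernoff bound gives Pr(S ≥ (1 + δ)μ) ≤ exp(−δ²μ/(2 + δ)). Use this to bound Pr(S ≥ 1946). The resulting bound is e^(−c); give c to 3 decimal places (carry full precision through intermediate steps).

Write 1946 = (1 + δ)μ, so δ = 1946/1680.15 − 1 = 0.1582299…
Then the exponent is δ²μ/(2 + δ) = (1946 − μ)² / (μ·(2 + δ)) = 19.490706.

19.491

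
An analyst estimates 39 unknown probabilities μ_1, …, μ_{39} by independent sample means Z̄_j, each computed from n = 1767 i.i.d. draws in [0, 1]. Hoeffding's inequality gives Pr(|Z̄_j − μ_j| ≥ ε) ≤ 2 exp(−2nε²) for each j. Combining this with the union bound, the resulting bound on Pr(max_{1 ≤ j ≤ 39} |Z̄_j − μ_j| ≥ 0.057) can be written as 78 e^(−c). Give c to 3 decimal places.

11.482

Union bound over the 39 events: Pr(max_{1 ≤ j ≤ 39} |Z̄_j − μ_j| ≥ 0.057) ≤ 39·2·exp(−2nε²) = 78 exp(−2·1767·0.057²).
So c = 2·1767·0.057² = 11.4820.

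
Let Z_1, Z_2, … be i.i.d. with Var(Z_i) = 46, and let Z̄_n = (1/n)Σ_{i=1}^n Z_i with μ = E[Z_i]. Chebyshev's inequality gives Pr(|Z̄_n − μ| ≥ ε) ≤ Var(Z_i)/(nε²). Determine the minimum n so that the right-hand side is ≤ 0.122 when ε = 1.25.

Require 46/(n·1.25²) ≤ 0.122, i.e. n ≥ 46/(0.122·1.25²) = 241.311.
The smallest integer n is 242.

242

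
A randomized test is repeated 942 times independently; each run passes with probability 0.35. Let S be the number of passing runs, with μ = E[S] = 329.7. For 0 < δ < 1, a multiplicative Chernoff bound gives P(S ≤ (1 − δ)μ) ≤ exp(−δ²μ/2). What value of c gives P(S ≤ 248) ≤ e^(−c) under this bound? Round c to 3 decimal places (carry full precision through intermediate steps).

Write 248 = (1 − δ)μ, so δ = 1 − 248/329.7 = 0.247801…
Then the exponent is δ²μ/2 = (μ − 248)²/(2μ) = 10.122672.

10.123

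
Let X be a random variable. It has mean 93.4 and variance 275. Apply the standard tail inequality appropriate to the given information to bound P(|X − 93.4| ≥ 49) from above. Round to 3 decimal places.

0.115

Mean and variance are known, so Chebyshev's inequality applies.
Chebyshev: P(|X − μ| ≥ t) ≤ Var(X)/t².
Bound = 275 / 2401 = 0.1145.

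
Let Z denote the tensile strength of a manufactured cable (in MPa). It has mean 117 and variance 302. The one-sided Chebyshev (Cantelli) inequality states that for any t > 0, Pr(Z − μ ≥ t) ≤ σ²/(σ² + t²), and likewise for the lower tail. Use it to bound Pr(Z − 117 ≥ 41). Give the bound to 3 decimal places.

0.152

Here σ² = 302 and t = 41, so σ² + t² = 1983.
Cantelli's bound: 302/1983 = 0.1523.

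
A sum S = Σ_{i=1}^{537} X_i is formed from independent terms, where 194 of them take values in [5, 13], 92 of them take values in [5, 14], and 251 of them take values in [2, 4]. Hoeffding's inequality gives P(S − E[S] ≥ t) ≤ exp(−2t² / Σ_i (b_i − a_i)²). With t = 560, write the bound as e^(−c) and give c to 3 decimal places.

30.050

Σ(b_i − a_i)² = 194·8² + 92·9² + 251·2² = 20872.
c = 2t² / 20872 = 2·560² / 20872 = 30.0498.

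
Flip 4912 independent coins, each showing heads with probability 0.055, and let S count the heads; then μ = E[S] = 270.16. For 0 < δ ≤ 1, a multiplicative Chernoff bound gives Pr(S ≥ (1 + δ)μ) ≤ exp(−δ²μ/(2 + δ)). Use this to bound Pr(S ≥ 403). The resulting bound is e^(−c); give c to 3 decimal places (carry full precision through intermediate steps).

26.214

Write 403 = (1 + δ)μ, so δ = 403/270.16 − 1 = 0.4917086…
Then the exponent is δ²μ/(2 + δ) = (403 − μ)² / (μ·(2 + δ)) = 26.214370.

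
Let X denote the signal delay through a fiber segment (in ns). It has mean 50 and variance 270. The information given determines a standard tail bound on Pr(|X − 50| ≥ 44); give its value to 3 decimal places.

0.139

Mean and variance are known, so Chebyshev's inequality applies.
Chebyshev: Pr(|X − μ| ≥ t) ≤ Var(X)/t².
Bound = 270 / 1936 = 0.1395.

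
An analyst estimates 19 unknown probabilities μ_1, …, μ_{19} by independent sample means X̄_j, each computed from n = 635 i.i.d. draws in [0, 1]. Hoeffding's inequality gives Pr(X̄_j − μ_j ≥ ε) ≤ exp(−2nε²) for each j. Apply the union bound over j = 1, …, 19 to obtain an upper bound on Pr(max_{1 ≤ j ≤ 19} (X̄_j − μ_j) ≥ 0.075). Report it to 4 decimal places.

Per-experiment Hoeffding bound: exp(−2·635·0.075²) = exp(−7.14375) = 0.00078978.
Union bound over 19 events: 19·0.00078978 = 0.01501.

0.0150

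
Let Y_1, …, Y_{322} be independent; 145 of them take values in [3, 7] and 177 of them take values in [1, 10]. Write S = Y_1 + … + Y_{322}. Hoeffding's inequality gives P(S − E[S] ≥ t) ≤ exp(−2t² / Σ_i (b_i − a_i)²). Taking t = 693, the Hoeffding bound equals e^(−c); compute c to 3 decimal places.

Σ(b_i − a_i)² = 145·4² + 177·9² = 16657.
c = 2t² / 16657 = 2·693² / 16657 = 57.6633.

57.663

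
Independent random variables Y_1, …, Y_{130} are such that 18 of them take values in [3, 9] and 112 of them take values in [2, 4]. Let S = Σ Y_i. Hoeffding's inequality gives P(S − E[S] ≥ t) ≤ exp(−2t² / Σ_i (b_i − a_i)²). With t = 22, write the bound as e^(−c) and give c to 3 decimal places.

Σ(b_i − a_i)² = 18·6² + 112·2² = 1096.
c = 2t² / 1096 = 2·22² / 1096 = 0.8832.

0.883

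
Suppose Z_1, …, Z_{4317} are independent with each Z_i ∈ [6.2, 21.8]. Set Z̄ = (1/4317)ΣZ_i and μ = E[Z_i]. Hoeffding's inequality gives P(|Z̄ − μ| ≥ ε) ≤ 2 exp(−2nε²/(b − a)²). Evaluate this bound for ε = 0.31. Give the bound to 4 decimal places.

0.0661

Exponent: 2nε²/(b − a)² = 2·4317·0.31² / 15.6² = 3.40946.
Bound = 2·exp(−3.40946) = 0.06612.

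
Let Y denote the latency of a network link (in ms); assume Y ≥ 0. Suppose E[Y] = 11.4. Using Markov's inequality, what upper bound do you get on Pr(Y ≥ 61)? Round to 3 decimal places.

Markov's inequality: for a non-negative random variable, Pr(Y ≥ a) ≤ E[Y]/a.
Here E[Y] = 11.4 and a = 61, so the bound is 11.4/61 = 0.1869.

0.187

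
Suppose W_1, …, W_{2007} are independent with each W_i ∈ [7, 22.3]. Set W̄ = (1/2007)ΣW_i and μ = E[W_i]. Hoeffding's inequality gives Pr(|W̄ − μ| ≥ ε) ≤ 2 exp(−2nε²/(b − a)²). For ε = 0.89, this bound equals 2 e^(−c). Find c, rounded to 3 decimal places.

13.582

c = 2nε²/(b − a)² = 2·2007·0.89² / 15.3² = 13.5823.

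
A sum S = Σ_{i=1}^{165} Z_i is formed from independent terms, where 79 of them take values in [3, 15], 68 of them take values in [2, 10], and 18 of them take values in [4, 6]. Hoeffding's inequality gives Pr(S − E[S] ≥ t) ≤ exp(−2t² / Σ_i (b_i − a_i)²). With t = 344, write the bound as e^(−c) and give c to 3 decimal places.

Σ(b_i − a_i)² = 79·12² + 68·8² + 18·2² = 15800.
c = 2t² / 15800 = 2·344² / 15800 = 14.9792.

14.979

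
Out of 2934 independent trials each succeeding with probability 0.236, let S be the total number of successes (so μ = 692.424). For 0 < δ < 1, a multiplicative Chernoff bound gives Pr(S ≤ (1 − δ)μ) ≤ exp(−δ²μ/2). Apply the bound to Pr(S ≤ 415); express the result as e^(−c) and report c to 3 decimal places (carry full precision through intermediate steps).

Write 415 = (1 − δ)μ, so δ = 1 − 415/692.424 = 0.4006562…
Then the exponent is δ²μ/2 = (μ − 415)²/(2μ) = 55.575829.

55.576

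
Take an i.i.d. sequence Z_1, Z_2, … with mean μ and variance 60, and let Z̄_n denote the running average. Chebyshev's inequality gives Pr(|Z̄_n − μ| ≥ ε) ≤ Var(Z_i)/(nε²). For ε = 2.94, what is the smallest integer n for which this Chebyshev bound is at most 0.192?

Require 60/(n·2.94²) ≤ 0.192, i.e. n ≥ 60/(0.192·2.94²) = 36.154.
The smallest integer n is 37.

37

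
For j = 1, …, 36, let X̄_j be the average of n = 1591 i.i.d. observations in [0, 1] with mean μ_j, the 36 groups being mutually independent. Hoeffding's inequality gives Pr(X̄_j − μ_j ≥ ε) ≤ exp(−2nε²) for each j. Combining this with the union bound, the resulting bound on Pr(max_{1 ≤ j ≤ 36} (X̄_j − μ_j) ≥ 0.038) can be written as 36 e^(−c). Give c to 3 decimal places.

4.595

Union bound over the 36 events: Pr(max_{1 ≤ j ≤ 36} (X̄_j − μ_j) ≥ 0.038) ≤ 36·exp(−2nε²) = 36 exp(−2·1591·0.038²).
So c = 2·1591·0.038² = 4.5948.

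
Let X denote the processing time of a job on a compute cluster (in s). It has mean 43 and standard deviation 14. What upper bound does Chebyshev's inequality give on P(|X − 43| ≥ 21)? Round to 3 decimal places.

0.444

Chebyshev: P(|X − μ| ≥ t) ≤ Var(X)/t².
Var(X) = σ² = 14² = 196.
Bound = 196 / 441 = 0.4444.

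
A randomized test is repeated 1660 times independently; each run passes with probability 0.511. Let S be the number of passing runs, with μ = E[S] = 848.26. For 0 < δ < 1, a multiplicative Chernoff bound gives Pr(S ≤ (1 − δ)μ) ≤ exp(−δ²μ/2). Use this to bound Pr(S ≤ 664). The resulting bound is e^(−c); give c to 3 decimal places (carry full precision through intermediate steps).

Write 664 = (1 − δ)μ, so δ = 1 − 664/848.26 = 0.2172211…
Then the exponent is δ²μ/2 = (μ − 664)²/(2μ) = 20.012583.

20.013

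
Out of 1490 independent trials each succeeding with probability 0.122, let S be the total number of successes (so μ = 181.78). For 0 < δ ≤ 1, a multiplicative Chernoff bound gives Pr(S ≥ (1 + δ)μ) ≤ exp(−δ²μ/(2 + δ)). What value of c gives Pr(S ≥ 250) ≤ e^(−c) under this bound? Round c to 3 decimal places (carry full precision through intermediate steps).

10.779

Write 250 = (1 + δ)μ, so δ = 250/181.78 − 1 = 0.3752888…
Then the exponent is δ²μ/(2 + δ) = (250 − μ)² / (μ·(2 + δ)) = 10.778564.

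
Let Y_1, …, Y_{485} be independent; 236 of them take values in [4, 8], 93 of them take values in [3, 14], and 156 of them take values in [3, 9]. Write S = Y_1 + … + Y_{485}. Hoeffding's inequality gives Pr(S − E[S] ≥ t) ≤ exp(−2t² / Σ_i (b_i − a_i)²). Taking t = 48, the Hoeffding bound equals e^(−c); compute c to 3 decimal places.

0.223

Σ(b_i − a_i)² = 236·4² + 93·11² + 156·6² = 20645.
c = 2t² / 20645 = 2·48² / 20645 = 0.2232.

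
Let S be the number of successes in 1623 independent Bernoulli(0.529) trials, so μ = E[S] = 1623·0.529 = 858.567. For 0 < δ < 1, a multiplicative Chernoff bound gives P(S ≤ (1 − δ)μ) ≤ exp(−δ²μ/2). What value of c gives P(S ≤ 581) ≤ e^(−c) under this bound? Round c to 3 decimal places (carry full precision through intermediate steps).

44.867

Write 581 = (1 − δ)μ, so δ = 1 − 581/858.567 = 0.323291…
Then the exponent is δ²μ/2 = (μ − 581)²/(2μ) = 44.867459.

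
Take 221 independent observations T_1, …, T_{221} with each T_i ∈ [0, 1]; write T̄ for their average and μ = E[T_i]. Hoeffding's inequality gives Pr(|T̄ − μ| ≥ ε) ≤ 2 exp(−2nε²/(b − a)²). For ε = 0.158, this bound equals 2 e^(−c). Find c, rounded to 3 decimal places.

c = 2nε²/(b − a)² = 2·221·0.158² / 1² = 11.0341.

11.034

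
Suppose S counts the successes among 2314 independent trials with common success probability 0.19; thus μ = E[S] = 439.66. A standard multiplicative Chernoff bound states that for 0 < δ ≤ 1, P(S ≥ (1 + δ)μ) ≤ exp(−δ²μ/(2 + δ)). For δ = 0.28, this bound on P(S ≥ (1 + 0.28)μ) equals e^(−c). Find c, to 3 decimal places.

15.118

c = δ²μ/(2 + δ) = 0.28²·439.66/(2 + 0.28) = 15.1181.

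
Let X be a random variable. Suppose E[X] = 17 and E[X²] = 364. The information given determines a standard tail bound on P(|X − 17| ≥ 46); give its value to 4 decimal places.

0.0354

The first two moments determine the variance, so Chebyshev's inequality is the sharpest standard bound available.
Var(X) = E[X²] − (E[X])² = 364 − 289 = 75.
Chebyshev's inequality: P(|X − μ| ≥ t) ≤ Var(X)/t² = 75/2116 = 0.0354.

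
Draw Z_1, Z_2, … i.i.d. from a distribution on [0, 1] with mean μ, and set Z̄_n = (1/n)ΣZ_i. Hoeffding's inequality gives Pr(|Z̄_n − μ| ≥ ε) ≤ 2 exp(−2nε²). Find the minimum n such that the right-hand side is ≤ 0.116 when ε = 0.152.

Require 2·exp(−2nε²) ≤ 0.116, i.e. 2nε² ≥ ln(2/0.116) = 2.847312.
So n ≥ 2.847312 / (2·0.152²) = 61.619.
The smallest integer n is 62.

62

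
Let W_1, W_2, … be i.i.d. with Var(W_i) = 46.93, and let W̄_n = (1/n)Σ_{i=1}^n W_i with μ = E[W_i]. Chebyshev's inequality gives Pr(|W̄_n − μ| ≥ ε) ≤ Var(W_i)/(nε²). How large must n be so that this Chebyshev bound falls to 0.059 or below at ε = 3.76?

Require 46.93/(n·3.76²) ≤ 0.059, i.e. n ≥ 46.93/(0.059·3.76²) = 56.263.
The smallest integer n is 57.

57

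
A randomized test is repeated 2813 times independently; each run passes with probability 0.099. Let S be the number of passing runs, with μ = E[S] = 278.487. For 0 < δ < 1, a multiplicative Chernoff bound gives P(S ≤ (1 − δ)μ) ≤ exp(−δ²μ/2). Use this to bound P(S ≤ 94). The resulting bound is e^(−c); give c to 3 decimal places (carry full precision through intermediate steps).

Write 94 = (1 − δ)μ, so δ = 1 − 94/278.487 = 0.6624618…
Then the exponent is δ²μ/2 = (μ − 94)²/(2μ) = 61.107795.

61.108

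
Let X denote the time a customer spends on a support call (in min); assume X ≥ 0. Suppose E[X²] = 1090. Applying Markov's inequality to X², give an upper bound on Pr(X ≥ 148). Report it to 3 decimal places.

Since X ≥ 0, the event {X ≥ 148} is the same as {X² ≥ 21904}.
Markov's inequality applied to X² gives Pr(X² ≥ 21904) ≤ E[X²]/21904 = 1090/21904 = 0.0498.

0.050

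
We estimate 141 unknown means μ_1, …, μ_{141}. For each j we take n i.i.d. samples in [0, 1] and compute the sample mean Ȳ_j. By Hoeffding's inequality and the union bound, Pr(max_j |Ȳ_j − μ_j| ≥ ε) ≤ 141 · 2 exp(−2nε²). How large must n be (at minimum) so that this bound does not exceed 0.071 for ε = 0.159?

Need 2·141·exp(−2nε²) ≤ 0.071, i.e. exp(−2nε²) ≤ 0.071/282.
So 2nε² ≥ ln(282/0.071) = 8.286982.
Hence n ≥ 8.286982/(2·0.159²) = 163.897.
The smallest integer n is 164.

164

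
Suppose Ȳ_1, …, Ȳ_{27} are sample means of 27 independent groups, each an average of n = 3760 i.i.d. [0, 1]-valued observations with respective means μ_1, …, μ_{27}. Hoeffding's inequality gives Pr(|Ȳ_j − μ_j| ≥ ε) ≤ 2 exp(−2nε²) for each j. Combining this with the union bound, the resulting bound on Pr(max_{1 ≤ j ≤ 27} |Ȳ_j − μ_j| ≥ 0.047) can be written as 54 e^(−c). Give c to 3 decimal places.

Union bound over the 27 events: Pr(max_{1 ≤ j ≤ 27} |Ȳ_j − μ_j| ≥ 0.047) ≤ 27·2·exp(−2nε²) = 54 exp(−2·3760·0.047²).
So c = 2·3760·0.047² = 16.6117.

16.612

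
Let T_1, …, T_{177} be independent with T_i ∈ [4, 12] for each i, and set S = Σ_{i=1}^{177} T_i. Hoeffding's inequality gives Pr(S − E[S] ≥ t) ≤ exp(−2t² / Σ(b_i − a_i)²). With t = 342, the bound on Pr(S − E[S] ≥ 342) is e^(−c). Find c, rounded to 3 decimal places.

20.650

Σ(b_i − a_i)² = 177·(8)² = 11328.
c = 2t²/11328 = 2·342²/11328 = 20.6504.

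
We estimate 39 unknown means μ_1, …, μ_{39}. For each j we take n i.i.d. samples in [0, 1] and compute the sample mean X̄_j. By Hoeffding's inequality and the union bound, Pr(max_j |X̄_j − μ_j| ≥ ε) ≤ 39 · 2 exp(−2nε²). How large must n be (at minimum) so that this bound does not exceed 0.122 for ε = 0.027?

Need 2·39·exp(−2nε²) ≤ 0.122, i.e. exp(−2nε²) ≤ 0.122/78.
So 2nε² ≥ ln(78/0.122) = 6.460443.
Hence n ≥ 6.460443/(2·0.027²) = 4431.031.
The smallest integer n is 4432.

4432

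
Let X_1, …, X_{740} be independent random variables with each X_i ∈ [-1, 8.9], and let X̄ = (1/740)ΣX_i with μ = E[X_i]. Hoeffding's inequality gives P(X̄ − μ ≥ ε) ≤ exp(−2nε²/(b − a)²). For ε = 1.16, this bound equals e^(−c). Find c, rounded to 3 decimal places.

20.319

c = 2nε²/(b − a)² = 2·740·1.16² / 9.9² = 20.3192.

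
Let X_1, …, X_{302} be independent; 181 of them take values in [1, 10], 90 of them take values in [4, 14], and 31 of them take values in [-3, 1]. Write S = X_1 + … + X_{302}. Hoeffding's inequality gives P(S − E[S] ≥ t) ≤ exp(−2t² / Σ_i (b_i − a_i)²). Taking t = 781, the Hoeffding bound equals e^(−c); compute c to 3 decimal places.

Σ(b_i − a_i)² = 181·9² + 90·10² + 31·4² = 24157.
c = 2t² / 24157 = 2·781² / 24157 = 50.4997.

50.500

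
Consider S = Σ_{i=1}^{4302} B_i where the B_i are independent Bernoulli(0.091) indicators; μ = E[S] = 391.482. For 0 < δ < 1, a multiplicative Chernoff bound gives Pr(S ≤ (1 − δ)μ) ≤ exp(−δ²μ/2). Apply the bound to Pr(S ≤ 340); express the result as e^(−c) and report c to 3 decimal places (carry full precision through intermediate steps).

Write 340 = (1 − δ)μ, so δ = 1 − 340/391.482 = 0.1315054…
Then the exponent is δ²μ/2 = (μ − 340)²/(2μ) = 3.385081.

3.385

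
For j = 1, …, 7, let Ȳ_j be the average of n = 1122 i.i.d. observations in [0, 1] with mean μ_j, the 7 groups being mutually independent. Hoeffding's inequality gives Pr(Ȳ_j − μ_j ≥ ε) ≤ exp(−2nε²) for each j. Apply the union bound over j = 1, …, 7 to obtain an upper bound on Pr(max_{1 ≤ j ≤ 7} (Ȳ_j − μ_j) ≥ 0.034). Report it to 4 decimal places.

0.5230

Per-experiment Hoeffding bound: exp(−2·1122·0.034²) = exp(−2.59406) = 0.074716.
Union bound over 7 events: 7·0.074716 = 0.52301.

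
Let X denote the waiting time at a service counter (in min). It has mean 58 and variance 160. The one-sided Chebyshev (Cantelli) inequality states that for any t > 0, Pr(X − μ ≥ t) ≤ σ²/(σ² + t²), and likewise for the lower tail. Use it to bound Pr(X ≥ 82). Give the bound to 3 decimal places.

0.217

Here σ² = 160 and t = 24, so σ² + t² = 736.
Cantelli's bound: 160/736 = 0.2174.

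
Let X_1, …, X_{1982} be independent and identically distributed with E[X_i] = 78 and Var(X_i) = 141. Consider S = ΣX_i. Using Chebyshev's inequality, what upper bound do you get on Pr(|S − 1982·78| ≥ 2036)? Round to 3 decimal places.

Var(S) = n·Var(X_i) = 1982·141 = 279462.
Chebyshev: Pr(|S − 1982·78| ≥ 2036) ≤ Var(S)/2036² = 279462/4145296 = 0.0674.

0.067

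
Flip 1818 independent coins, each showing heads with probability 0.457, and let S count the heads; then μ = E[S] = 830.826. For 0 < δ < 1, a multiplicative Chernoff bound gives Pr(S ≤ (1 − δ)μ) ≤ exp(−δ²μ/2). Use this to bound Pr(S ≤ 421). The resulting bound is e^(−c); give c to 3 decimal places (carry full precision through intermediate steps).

101.079

Write 421 = (1 − δ)μ, so δ = 1 − 421/830.826 = 0.4932754…
Then the exponent is δ²μ/2 = (μ − 421)²/(2μ) = 101.078535.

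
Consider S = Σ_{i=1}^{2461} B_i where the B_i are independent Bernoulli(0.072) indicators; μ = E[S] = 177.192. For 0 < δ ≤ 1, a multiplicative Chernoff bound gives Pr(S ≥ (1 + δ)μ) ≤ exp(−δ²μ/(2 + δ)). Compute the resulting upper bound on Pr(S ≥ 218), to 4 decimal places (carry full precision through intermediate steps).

0.0148

Write 218 = (1 + δ)μ, so δ = 218/177.192 − 1 = 0.2303039…
Then the exponent is δ²μ/(2 + δ) = (218 − μ)² / (μ·(2 + δ)) = 4.213883.
Bound = exp(−4.213883) = 0.01479.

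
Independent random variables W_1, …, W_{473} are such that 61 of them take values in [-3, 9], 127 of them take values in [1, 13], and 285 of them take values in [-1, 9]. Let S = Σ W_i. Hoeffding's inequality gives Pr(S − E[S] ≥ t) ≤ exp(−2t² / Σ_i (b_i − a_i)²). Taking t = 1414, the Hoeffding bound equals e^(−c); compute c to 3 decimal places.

71.957

Σ(b_i − a_i)² = 61·12² + 127·12² + 285·10² = 55572.
c = 2t² / 55572 = 2·1414² / 55572 = 71.9570.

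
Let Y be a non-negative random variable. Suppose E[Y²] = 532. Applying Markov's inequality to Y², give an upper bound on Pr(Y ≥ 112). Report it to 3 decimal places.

0.042

Since Y ≥ 0, the event {Y ≥ 112} is the same as {Y² ≥ 12544}.
Markov's inequality applied to Y² gives Pr(Y² ≥ 12544) ≤ E[Y²]/12544 = 532/12544 = 0.0424.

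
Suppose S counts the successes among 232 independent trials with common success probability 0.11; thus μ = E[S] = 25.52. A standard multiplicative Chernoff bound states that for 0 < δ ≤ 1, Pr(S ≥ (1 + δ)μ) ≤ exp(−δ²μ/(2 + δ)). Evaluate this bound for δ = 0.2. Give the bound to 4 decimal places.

0.6288

Exponent = δ²μ/(2 + δ) = 0.2²·25.52/2.2 = 0.4640.
Bound = exp(−0.4640) = 0.62876.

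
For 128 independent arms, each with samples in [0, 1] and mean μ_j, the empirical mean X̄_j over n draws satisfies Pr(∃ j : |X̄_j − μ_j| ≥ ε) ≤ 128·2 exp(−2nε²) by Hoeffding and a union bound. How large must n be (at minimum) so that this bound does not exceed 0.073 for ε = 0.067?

910

Need 2·128·exp(−2nε²) ≤ 0.073, i.e. exp(−2nε²) ≤ 0.073/256.
So 2nε² ≥ ln(256/0.073) = 8.162473.
Hence n ≥ 8.162473/(2·0.067²) = 909.164.
The smallest integer n is 910.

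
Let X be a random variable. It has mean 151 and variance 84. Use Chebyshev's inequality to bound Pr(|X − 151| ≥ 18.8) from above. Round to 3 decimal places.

Chebyshev: Pr(|X − μ| ≥ t) ≤ Var(X)/t².
Bound = 84 / 353.44 = 0.2377.

0.238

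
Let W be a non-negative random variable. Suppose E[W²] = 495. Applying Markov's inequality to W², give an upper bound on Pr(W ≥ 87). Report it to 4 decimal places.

0.0654

Since W ≥ 0, the event {W ≥ 87} is the same as {W² ≥ 7569}.
Markov's inequality applied to W² gives Pr(W² ≥ 7569) ≤ E[W²]/7569 = 495/7569 = 0.0654.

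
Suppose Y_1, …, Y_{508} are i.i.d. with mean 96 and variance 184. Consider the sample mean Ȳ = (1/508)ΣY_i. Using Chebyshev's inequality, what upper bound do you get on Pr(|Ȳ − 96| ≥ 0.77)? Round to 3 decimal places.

0.611

Var(Ȳ) = Var(Y_i)/n = 184/508 = 0.3622.
Chebyshev: Pr(|Ȳ − 96| ≥ 0.77) ≤ Var(Ȳ)/(0.77)² = 184/(508·0.77²) = 0.6109.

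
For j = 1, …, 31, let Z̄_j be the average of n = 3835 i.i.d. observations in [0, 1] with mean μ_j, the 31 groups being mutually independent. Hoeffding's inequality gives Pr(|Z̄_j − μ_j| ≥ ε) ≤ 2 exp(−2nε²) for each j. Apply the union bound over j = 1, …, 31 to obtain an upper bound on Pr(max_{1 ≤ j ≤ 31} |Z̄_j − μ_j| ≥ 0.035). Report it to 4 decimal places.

0.0052

Per-experiment Hoeffding bound: 2·exp(−2·3835·0.035²) = 2·exp(−9.39575) = 0.00016615.
Union bound over 31 events: 31·0.00016615 = 0.00515.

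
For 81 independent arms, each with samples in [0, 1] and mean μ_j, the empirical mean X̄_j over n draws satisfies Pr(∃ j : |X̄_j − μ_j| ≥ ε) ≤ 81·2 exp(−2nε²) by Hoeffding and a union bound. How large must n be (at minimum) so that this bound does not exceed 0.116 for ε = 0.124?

236

Need 2·81·exp(−2nε²) ≤ 0.116, i.e. exp(−2nε²) ≤ 0.116/162.
So 2nε² ≥ ln(162/0.116) = 7.241761.
Hence n ≥ 7.241761/(2·0.124²) = 235.489.
The smallest integer n is 236.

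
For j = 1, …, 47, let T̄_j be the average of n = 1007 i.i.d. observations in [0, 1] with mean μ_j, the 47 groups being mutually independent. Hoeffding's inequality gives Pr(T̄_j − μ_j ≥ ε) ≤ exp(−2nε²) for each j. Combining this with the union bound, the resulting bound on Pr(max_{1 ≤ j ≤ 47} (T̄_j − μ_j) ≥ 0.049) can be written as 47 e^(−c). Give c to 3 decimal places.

4.836

Union bound over the 47 events: Pr(max_{1 ≤ j ≤ 47} (T̄_j − μ_j) ≥ 0.049) ≤ 47·exp(−2nε²) = 47 exp(−2·1007·0.049²).
So c = 2·1007·0.049² = 4.8356.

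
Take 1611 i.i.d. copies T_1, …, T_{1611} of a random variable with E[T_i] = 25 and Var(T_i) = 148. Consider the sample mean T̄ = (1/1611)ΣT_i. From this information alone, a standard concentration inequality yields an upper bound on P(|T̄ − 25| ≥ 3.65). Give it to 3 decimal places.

0.007

With mean and variance of each term known, Chebyshev's inequality bounds the deviation of the sum (or sample mean).
Var(T̄) = Var(T_i)/n = 148/1611 = 0.091868.
Chebyshev: P(|T̄ − 25| ≥ 3.65) ≤ Var(T̄)/(3.65)² = 148/(1611·3.65²) = 0.0069.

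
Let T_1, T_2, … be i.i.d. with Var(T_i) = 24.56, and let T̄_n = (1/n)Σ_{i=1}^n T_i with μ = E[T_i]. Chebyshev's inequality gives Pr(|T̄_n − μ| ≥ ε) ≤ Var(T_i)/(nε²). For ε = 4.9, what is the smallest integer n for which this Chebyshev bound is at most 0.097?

Require 24.56/(n·4.9²) ≤ 0.097, i.e. n ≥ 24.56/(0.097·4.9²) = 10.545.
The smallest integer n is 11.

11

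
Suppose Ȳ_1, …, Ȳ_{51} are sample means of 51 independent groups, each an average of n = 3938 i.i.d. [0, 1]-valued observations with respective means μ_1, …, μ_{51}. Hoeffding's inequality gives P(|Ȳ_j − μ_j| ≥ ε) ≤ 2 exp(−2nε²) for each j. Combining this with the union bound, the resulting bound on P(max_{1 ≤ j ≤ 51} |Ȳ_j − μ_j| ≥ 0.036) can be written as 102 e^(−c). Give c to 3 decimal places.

10.207

Union bound over the 51 events: P(max_{1 ≤ j ≤ 51} |Ȳ_j − μ_j| ≥ 0.036) ≤ 51·2·exp(−2nε²) = 102 exp(−2·3938·0.036²).
So c = 2·3938·0.036² = 10.2073.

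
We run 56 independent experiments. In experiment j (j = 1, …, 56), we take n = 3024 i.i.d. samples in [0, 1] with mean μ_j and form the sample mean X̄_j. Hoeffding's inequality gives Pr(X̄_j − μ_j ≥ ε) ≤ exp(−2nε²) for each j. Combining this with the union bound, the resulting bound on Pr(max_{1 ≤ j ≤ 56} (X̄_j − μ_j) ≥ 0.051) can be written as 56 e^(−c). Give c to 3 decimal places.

Union bound over the 56 events: Pr(max_{1 ≤ j ≤ 56} (X̄_j − μ_j) ≥ 0.051) ≤ 56·exp(−2nε²) = 56 exp(−2·3024·0.051²).
So c = 2·3024·0.051² = 15.7308.

15.731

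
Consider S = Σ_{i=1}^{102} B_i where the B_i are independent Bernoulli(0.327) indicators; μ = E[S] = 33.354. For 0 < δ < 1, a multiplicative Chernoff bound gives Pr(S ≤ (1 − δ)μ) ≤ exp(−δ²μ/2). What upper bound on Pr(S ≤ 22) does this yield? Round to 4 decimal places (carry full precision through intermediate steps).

0.1448

Write 22 = (1 − δ)μ, so δ = 1 − 22/33.354 = 0.3404089…
Then the exponent is δ²μ/2 = (μ − 22)²/(2μ) = 1.932502.
Bound = exp(−1.932502) = 0.14479.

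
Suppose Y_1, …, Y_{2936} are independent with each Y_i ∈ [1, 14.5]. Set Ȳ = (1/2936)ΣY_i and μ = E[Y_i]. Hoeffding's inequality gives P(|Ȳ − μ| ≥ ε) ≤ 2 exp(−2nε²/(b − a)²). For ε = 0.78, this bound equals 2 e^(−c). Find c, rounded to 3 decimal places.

19.602

c = 2nε²/(b − a)² = 2·2936·0.78² / 13.5² = 19.6023.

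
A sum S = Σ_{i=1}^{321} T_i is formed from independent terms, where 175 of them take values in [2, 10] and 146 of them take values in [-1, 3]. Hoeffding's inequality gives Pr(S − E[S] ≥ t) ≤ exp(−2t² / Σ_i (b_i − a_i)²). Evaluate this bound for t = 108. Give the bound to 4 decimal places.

0.1785

Σ(b_i − a_i)² = 175·8² + 146·4² = 13536.
Exponent = 2·108² / 13536 = 1.72340.
Bound = exp(−1.72340) = 0.17846.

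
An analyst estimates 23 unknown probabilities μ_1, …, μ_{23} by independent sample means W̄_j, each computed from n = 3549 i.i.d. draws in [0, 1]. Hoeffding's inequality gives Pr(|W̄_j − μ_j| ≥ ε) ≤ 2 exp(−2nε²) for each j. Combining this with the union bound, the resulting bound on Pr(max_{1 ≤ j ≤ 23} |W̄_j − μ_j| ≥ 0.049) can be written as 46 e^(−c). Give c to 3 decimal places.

17.042

Union bound over the 23 events: Pr(max_{1 ≤ j ≤ 23} |W̄_j − μ_j| ≥ 0.049) ≤ 23·2·exp(−2nε²) = 46 exp(−2·3549·0.049²).
So c = 2·3549·0.049² = 17.0423.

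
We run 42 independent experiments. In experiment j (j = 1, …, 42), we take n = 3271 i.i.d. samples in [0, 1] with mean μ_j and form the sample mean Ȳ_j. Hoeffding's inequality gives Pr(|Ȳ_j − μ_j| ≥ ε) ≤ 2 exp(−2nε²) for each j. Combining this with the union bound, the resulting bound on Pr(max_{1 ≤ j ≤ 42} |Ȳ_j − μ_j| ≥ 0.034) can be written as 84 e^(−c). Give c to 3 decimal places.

7.563

Union bound over the 42 events: Pr(max_{1 ≤ j ≤ 42} |Ȳ_j − μ_j| ≥ 0.034) ≤ 42·2·exp(−2nε²) = 84 exp(−2·3271·0.034²).
So c = 2·3271·0.034² = 7.5626.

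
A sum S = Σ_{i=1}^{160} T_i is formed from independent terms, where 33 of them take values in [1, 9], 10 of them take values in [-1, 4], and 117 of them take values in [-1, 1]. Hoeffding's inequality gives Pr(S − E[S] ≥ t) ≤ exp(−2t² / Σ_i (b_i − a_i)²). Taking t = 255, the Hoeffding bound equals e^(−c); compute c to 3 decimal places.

Σ(b_i − a_i)² = 33·8² + 10·5² + 117·2² = 2830.
c = 2t² / 2830 = 2·255² / 2830 = 45.9541.

45.954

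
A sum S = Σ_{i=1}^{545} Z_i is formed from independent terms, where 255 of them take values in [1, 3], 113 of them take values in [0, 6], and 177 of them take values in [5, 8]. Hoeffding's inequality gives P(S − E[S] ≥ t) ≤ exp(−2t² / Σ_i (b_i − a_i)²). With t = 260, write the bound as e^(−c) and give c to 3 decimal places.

Σ(b_i − a_i)² = 255·2² + 113·6² + 177·3² = 6681.
c = 2t² / 6681 = 2·260² / 6681 = 20.2365.

20.236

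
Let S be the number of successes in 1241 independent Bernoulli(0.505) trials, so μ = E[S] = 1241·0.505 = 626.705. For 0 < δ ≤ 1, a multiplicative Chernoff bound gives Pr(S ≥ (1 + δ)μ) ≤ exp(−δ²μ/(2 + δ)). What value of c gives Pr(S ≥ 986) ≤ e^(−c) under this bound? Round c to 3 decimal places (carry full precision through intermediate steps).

Write 986 = (1 + δ)μ, so δ = 986/626.705 − 1 = 0.573308…
Then the exponent is δ²μ/(2 + δ) = (986 − μ)² / (μ·(2 + δ)) = 80.047434.

80.047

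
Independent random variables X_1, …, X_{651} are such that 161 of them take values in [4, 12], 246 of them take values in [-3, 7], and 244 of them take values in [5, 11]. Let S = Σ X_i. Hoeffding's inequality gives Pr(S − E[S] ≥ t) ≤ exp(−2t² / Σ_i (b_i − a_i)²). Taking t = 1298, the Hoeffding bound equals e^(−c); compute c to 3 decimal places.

Σ(b_i − a_i)² = 161·8² + 246·10² + 244·6² = 43688.
c = 2t² / 43688 = 2·1298² / 43688 = 77.1289.

77.129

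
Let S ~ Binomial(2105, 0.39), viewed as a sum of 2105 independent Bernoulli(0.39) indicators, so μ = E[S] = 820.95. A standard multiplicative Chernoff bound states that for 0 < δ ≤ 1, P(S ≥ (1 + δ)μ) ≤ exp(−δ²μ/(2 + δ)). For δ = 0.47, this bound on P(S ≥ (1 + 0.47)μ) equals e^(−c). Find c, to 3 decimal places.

73.420

c = δ²μ/(2 + δ) = 0.47²·820.95/(2 + 0.47) = 73.4202.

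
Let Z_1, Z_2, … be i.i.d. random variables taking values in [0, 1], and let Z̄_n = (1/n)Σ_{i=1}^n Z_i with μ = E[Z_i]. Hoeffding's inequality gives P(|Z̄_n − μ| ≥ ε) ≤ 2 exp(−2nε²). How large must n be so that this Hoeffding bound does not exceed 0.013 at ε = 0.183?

Require 2·exp(−2nε²) ≤ 0.013, i.e. 2nε² ≥ ln(2/0.013) = 5.035953.
So n ≥ 5.035953 / (2·0.183²) = 75.188.
The smallest integer n is 76.

76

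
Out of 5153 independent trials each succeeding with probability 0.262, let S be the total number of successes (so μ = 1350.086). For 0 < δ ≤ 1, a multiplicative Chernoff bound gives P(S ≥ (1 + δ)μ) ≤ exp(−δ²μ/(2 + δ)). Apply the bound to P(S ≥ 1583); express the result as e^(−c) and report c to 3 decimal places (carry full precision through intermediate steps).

Write 1583 = (1 + δ)μ, so δ = 1583/1350.086 − 1 = 0.1725179…
Then the exponent is δ²μ/(2 + δ) = (1583 − μ)² / (μ·(2 + δ)) = 18.495513.

18.496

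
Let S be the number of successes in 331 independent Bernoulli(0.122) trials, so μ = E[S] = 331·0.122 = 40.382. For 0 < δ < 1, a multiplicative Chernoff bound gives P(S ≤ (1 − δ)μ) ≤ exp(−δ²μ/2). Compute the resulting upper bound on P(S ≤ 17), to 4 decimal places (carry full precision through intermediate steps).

Write 17 = (1 − δ)μ, so δ = 1 − 17/40.382 = 0.5790204…
Then the exponent is δ²μ/2 = (μ − 17)²/(2μ) = 6.769327.
Bound = exp(−6.769327) = 0.00115.

0.0011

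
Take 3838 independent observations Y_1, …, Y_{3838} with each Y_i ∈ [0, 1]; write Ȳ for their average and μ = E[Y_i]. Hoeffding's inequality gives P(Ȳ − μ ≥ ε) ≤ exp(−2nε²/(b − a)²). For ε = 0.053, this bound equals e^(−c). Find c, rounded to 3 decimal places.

c = 2nε²/(b − a)² = 2·3838·0.053² / 1² = 21.5619.

21.562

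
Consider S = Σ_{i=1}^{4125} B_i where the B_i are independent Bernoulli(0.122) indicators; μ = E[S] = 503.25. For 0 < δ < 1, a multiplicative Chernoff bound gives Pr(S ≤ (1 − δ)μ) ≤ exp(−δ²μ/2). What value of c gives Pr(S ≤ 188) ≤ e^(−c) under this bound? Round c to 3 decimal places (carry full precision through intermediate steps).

Write 188 = (1 − δ)μ, so δ = 1 − 188/503.25 = 0.6264282…
Then the exponent is δ²μ/2 = (μ − 188)²/(2μ) = 98.740748.

98.741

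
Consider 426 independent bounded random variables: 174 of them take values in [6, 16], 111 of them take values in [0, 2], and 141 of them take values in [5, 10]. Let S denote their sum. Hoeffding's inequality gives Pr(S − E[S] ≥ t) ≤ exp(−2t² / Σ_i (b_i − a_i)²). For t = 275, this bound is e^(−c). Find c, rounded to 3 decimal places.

7.078

Σ(b_i − a_i)² = 174·10² + 111·2² + 141·5² = 21369.
c = 2t² / 21369 = 2·275² / 21369 = 7.0780.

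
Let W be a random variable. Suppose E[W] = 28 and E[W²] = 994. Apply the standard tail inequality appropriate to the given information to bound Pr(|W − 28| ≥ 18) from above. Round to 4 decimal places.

0.6481

The first two moments determine the variance, so Chebyshev's inequality is the sharpest standard bound available.
Var(W) = E[W²] − (E[W])² = 994 − 784 = 210.
Chebyshev's inequality: Pr(|W − μ| ≥ t) ≤ Var(W)/t² = 210/324 = 0.6481.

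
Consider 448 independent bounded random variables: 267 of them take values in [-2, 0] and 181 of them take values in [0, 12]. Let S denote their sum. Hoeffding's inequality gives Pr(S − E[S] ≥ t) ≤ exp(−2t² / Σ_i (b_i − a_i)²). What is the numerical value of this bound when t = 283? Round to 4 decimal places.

Σ(b_i − a_i)² = 267·2² + 181·12² = 27132.
Exponent = 2·283² / 27132 = 5.90366.
Bound = exp(−5.90366) = 0.00273.

0.0027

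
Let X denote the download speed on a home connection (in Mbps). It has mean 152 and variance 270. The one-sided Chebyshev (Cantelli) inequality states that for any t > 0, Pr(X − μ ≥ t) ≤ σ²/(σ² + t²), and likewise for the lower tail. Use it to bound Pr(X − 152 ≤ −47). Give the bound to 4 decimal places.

Here σ² = 270 and t = 47, so σ² + t² = 2479.
Cantelli's bound: 270/2479 = 0.1089.

0.1089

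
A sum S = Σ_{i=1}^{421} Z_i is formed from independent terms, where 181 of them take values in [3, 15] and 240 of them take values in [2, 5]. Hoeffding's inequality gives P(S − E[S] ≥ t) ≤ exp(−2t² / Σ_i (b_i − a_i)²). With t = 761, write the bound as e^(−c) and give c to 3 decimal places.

41.037

Σ(b_i − a_i)² = 181·12² + 240·3² = 28224.
c = 2t² / 28224 = 2·761² / 28224 = 41.0375.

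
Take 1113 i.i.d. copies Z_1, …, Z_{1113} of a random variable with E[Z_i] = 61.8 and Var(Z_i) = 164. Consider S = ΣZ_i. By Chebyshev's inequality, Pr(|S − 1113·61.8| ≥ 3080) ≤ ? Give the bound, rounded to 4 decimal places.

Var(S) = n·Var(Z_i) = 1113·164 = 182532.
Chebyshev: Pr(|S − 1113·61.8| ≥ 3080) ≤ Var(S)/3080² = 182532/9486400 = 0.0192.

0.0192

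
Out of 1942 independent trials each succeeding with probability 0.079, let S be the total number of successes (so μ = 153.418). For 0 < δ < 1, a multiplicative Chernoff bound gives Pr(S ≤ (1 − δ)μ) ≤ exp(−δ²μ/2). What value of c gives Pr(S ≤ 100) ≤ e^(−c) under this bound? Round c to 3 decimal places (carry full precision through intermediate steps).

9.300

Write 100 = (1 − δ)μ, so δ = 1 − 100/153.418 = 0.348186…
Then the exponent is δ²μ/2 = (μ − 100)²/(2μ) = 9.299700.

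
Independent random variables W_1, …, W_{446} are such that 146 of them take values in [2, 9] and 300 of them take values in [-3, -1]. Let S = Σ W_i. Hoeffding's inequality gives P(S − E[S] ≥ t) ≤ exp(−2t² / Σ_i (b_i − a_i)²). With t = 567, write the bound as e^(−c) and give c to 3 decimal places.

Σ(b_i − a_i)² = 146·7² + 300·2² = 8354.
c = 2t² / 8354 = 2·567² / 8354 = 76.9665.

76.966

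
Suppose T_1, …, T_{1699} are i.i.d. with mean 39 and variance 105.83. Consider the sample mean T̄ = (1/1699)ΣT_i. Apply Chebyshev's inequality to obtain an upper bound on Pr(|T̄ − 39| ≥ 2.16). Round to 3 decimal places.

0.013

Var(T̄) = Var(T_i)/n = 105.83/1699 = 0.06229.
Chebyshev: Pr(|T̄ − 39| ≥ 2.16) ≤ Var(T̄)/(2.16)² = 105.83/(1699·2.16²) = 0.0134.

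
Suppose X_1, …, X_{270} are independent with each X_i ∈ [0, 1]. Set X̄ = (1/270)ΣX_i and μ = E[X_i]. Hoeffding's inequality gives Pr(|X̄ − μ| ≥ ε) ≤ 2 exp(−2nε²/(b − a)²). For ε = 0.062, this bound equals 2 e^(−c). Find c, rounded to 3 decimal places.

2.076

c = 2nε²/(b − a)² = 2·270·0.062² / 1² = 2.0758.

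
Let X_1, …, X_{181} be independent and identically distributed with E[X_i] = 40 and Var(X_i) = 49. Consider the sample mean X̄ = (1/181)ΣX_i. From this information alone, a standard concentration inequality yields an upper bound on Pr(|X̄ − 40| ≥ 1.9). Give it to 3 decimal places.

0.075

With mean and variance of each term known, Chebyshev's inequality bounds the deviation of the sum (or sample mean).
Var(X̄) = Var(X_i)/n = 49/181 = 0.27072.
Chebyshev: Pr(|X̄ − 40| ≥ 1.9) ≤ Var(X̄)/(1.9)² = 49/(181·1.9²) = 0.0750.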